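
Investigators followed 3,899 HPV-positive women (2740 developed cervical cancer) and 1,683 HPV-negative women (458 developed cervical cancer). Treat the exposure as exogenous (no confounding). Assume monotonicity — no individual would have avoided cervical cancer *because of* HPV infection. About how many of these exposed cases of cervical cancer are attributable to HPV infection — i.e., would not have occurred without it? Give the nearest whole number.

p₁ = P(outcome | exposed) = 2740/3899 = 0.70274
p₀ = P(outcome | unexposed) = 458/1683 = 0.27213
PN = (p₁ − p₀)/p₁ = (0.70274 − 0.27213) / 0.70274 ≈ 0.61276.
Attributable cases ≈ PN × (exposed cases) = 0.61276 × 2740 ≈ 1678.95.

about 1679 cases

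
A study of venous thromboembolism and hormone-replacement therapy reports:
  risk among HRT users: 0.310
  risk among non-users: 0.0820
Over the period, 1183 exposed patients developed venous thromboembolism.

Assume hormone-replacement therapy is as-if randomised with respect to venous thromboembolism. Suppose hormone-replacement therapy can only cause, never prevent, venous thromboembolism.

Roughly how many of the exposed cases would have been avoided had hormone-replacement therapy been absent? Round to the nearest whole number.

about 870 cases

Let p₁ = 0.31, p₀ = 0.082.
PN = (p₁ − p₀)/p₁ = (0.31 − 0.082) / 0.31 ≈ 0.73548.
Attributable cases ≈ PN × (exposed cases) = 0.73548 × 1183 ≈ 870.08.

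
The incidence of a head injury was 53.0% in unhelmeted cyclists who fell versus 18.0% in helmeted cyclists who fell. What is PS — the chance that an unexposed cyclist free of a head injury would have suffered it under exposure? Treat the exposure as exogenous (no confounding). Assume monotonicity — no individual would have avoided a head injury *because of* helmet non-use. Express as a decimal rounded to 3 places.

PS ≈ 0.427

p₁ = 0.53, p₀ = 0.18.
Under exogeneity and monotonicity, PS = (p₁ − p₀) / (1 − p₀).
PS = (0.53 − 0.18) / (1 − 0.18) = 0.35 / 0.82 ≈ 0.4268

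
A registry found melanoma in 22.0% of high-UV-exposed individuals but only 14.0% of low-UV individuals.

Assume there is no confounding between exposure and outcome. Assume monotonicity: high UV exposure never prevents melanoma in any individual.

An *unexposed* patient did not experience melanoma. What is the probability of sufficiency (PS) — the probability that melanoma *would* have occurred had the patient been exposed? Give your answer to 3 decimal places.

p₁ = 0.22, p₀ = 0.14.
Under exogeneity and monotonicity, PS = (p₁ − p₀) / (1 − p₀).
PS = (0.22 − 0.14) / (1 − 0.14) = 0.08 / 0.86 ≈ 0.0930

PS ≈ 0.093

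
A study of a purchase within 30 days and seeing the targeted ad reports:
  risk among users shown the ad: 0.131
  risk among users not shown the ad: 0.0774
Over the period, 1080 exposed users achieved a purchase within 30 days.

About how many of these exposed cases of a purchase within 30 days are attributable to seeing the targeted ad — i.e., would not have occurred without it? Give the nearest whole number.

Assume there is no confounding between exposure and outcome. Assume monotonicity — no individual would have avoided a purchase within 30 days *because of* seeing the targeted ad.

about 442 cases

Let p₁ = 0.131, p₀ = 0.0774.
PN = (p₁ − p₀)/p₁ = (0.131 − 0.0774) / 0.131 ≈ 0.40916.
Attributable cases ≈ PN × (exposed cases) = 0.40916 × 1080 ≈ 441.89.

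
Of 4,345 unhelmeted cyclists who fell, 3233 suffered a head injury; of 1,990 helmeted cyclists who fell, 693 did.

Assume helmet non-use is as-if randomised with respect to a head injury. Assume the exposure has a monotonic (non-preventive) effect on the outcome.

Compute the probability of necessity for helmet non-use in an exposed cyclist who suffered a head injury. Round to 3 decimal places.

PN ≈ 0.532

p₁ = P(outcome | exposed) = 3233/4345 = 0.74407
p₀ = P(outcome | unexposed) = 693/1990 = 0.34824
Under exogeneity and monotonicity, PN = (p₁ − p₀) / p₁.
PN = (0.74407 − 0.34824) / 0.74407 = 0.39583 / 0.74407 ≈ 0.5320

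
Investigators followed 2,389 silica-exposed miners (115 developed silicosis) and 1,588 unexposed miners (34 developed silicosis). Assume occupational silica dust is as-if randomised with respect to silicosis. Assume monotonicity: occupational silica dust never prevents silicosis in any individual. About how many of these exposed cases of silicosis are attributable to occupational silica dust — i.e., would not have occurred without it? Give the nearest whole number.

p₁ = P(outcome | exposed) = 115/2389 = 0.048137
p₀ = P(outcome | unexposed) = 34/1588 = 0.021411
PN = (p₁ − p₀)/p₁ = (0.048137 − 0.021411) / 0.048137 ≈ 0.55522.
Attributable cases ≈ PN × (exposed cases) = 0.55522 × 115 ≈ 63.85.

about 64 cases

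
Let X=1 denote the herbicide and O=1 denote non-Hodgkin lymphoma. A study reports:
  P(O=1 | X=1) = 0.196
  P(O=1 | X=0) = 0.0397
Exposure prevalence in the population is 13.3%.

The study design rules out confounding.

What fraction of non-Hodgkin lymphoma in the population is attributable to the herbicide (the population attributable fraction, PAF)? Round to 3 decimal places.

Let p₁ = 0.196, p₀ = 0.0397.
Overall risk P(Y=1) = π·p₁ + (1−π)·p₀ = 0.133×0.196 + 0.867×0.0397 = 0.060488.
Under exogeneity, PAF = [P(Y=1) − p₀] / P(Y=1).
PAF = (0.060488 − 0.0397) / 0.060488 ≈ 0.3437

PAF ≈ 0.344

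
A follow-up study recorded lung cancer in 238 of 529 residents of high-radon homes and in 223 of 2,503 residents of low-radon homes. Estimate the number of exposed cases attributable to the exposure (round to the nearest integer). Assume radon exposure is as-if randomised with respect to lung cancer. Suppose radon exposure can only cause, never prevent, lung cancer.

about 191 cases

p₁ = P(outcome | exposed) = 238/529 = 0.44991
p₀ = P(outcome | unexposed) = 223/2503 = 0.089093
PN = (p₁ − p₀)/p₁ = (0.44991 − 0.089093) / 0.44991 ≈ 0.80197.
Attributable cases ≈ PN × (exposed cases) = 0.80197 × 238 ≈ 190.87.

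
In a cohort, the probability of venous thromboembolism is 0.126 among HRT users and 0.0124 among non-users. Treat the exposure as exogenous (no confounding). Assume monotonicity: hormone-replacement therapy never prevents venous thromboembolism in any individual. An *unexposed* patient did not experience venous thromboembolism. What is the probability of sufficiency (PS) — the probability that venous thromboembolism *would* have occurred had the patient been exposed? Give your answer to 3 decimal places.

Let p₁ = 0.126, p₀ = 0.0124.
Under exogeneity and monotonicity, PS = (p₁ − p₀) / (1 − p₀).
PS = (0.126 − 0.0124) / (1 − 0.0124) = 0.1136 / 0.9876 ≈ 0.1150

PS ≈ 0.115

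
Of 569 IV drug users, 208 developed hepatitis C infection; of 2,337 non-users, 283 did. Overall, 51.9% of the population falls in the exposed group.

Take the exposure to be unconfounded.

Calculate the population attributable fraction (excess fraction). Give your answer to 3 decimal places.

PAF ≈ 0.512

p₁ = P(outcome | exposed) = 208/569 = 0.36555
p₀ = P(outcome | unexposed) = 283/2337 = 0.1211
Overall risk P(Y=1) = π·p₁ + (1−π)·p₀ = 0.519×0.36555 + 0.481×0.1211 = 0.24797.
Under exogeneity, PAF = [P(Y=1) − p₀] / P(Y=1).
PAF = (0.24797 − 0.1211) / 0.24797 ≈ 0.5117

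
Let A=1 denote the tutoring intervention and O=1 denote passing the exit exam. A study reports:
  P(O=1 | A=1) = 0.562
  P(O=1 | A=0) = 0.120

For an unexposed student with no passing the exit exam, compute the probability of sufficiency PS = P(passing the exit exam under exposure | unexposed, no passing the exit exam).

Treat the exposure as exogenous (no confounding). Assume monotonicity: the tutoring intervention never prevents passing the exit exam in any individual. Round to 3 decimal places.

PS ≈ 0.502

Let p₁ = 0.562, p₀ = 0.12.
Under exogeneity and monotonicity, PS = (p₁ − p₀) / (1 − p₀).
PS = (0.562 − 0.12) / (1 − 0.12) = 0.442 / 0.88 ≈ 0.5023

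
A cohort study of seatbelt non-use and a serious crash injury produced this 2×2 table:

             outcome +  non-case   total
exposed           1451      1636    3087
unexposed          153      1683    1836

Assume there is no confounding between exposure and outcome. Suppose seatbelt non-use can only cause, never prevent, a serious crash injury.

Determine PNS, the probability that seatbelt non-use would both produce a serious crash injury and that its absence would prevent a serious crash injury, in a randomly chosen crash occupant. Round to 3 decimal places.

p₁ = P(outcome | exposed) = 1451/3087 = 0.47004
p₀ = P(outcome | unexposed) = 153/1836 = 0.083333
Under exogeneity and monotonicity, PNS = p₁ − p₀.
PNS = 0.47004 − 0.083333 = 0.3867

PNS ≈ 0.387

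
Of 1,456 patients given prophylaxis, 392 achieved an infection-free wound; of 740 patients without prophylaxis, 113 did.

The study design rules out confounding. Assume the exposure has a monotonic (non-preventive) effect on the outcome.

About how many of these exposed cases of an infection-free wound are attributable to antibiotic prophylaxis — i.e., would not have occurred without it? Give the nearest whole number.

p₁ = P(outcome | exposed) = 392/1456 = 0.26923
p₀ = P(outcome | unexposed) = 113/740 = 0.1527
PN = (p₁ − p₀)/p₁ = (0.26923 − 0.1527) / 0.26923 ≈ 0.43282.
Attributable cases ≈ PN × (exposed cases) = 0.43282 × 392 ≈ 169.66.

about 170 cases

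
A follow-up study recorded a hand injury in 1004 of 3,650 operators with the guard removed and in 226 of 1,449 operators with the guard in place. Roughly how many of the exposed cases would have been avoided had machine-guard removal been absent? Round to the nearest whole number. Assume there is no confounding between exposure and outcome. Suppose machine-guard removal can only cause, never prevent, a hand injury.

p₁ = P(outcome | exposed) = 1004/3650 = 0.27507
p₀ = P(outcome | unexposed) = 226/1449 = 0.15597
PN = (p₁ − p₀)/p₁ = (0.27507 − 0.15597) / 0.27507 ≈ 0.43298.
Attributable cases ≈ PN × (exposed cases) = 0.43298 × 1004 ≈ 434.71.

about 435 cases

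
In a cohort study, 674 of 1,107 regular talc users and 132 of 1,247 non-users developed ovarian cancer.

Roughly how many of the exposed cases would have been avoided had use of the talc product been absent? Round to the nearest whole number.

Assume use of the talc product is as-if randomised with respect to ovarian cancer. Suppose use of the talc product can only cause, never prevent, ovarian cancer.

about 557 cases

p₁ = P(outcome | exposed) = 674/1107 = 0.60885
p₀ = P(outcome | unexposed) = 132/1247 = 0.10585
PN = (p₁ − p₀)/p₁ = (0.60885 − 0.10585) / 0.60885 ≈ 0.82614.
Attributable cases ≈ PN × (exposed cases) = 0.82614 × 674 ≈ 556.82.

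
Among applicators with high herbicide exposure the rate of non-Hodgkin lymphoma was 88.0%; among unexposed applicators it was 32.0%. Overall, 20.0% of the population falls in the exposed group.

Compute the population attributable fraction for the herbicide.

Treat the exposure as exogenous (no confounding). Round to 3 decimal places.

PAF ≈ 0.259

p₁ = 0.88, p₀ = 0.32.
Overall risk P(Y=1) = π·p₁ + (1−π)·p₀ = 0.2×0.88 + 0.8×0.32 = 0.432.
Under exogeneity, PAF = [P(Y=1) − p₀] / P(Y=1).
PAF = (0.432 − 0.32) / 0.432 ≈ 0.2593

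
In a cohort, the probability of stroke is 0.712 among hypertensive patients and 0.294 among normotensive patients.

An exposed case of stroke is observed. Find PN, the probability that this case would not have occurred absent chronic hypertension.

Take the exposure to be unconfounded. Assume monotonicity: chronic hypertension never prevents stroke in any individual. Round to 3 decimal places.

PN ≈ 0.587

Let p₁ = 0.712, p₀ = 0.294.
Under exogeneity and monotonicity, PN = (p₁ − p₀) / p₁.
PN = (0.712 − 0.294) / 0.712 = 0.418 / 0.712 ≈ 0.5871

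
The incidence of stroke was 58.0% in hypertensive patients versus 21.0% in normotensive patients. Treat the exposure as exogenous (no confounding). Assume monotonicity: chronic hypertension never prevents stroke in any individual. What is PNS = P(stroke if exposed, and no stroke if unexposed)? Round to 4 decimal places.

p₁ = 0.58, p₀ = 0.21.
Under exogeneity and monotonicity, PNS = p₁ − p₀.
PNS = 0.58 − 0.21 = 0.37

PNS ≈ 0.3700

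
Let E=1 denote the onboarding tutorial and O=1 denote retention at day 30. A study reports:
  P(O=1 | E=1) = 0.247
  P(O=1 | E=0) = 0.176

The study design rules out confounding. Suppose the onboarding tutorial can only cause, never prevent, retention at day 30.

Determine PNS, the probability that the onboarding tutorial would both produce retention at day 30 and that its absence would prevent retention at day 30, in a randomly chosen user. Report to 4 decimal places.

PNS ≈ 0.0710

Let p₁ = 0.247, p₀ = 0.176.
Under exogeneity and monotonicity, PNS = p₁ − p₀.
PNS = 0.247 − 0.176 = 0.071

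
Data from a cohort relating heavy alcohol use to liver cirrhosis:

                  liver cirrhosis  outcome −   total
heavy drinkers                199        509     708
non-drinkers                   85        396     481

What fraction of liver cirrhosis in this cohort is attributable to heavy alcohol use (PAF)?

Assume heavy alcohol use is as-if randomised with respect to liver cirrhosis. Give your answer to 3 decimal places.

p₁ = P(outcome | exposed) = 199/708 = 0.28107
p₀ = P(outcome | unexposed) = 85/481 = 0.17672
Exposure prevalence π = 708/1189 = 0.59546; overall risk P(Y=1) = 0.23886.
Under exogeneity, PAF = [P(Y=1) − p₀]/P(Y=1).
PAF = (0.23886 − 0.17672) / 0.23886 ≈ 0.2602

PAF ≈ 0.260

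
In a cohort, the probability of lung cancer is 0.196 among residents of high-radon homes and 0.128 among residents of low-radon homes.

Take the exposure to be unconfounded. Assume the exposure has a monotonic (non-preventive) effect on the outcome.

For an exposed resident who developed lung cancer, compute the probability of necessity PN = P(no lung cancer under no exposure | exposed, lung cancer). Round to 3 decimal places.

PN ≈ 0.347

Let p₁ = 0.196, p₀ = 0.128.
Under exogeneity and monotonicity, PN = (p₁ − p₀) / p₁.
PN = (0.196 − 0.128) / 0.196 = 0.068 / 0.196 ≈ 0.3469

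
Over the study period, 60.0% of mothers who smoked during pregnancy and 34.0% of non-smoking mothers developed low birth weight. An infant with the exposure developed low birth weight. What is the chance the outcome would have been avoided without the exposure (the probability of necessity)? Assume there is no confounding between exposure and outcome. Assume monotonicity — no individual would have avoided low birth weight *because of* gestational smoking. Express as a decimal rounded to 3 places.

p₁ = 0.6, p₀ = 0.34.
Under exogeneity and monotonicity, PN = (p₁ − p₀) / p₁.
PN = (0.6 − 0.34) / 0.6 = 0.26 / 0.6 ≈ 0.4333

PN ≈ 0.433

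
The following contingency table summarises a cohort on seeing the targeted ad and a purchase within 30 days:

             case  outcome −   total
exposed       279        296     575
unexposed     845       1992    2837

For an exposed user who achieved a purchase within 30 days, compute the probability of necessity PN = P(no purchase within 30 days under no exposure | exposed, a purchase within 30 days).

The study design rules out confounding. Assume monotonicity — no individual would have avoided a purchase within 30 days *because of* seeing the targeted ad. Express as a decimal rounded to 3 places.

PN ≈ 0.386

p₁ = P(outcome | exposed) = 279/575 = 0.48522
p₀ = P(outcome | unexposed) = 845/2837 = 0.29785
Under exogeneity and monotonicity, PN = (p₁ − p₀) / p₁.
PN = (0.48522 − 0.29785) / 0.48522 = 0.18737 / 0.48522 ≈ 0.3862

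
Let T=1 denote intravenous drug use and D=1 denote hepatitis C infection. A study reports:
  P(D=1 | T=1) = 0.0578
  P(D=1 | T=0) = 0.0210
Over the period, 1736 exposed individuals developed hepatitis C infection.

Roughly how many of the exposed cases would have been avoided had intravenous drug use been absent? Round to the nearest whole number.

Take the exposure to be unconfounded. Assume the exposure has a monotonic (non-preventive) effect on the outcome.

about 1105 cases

Let p₁ = 0.0578, p₀ = 0.021.
PN = (p₁ − p₀)/p₁ = (0.0578 − 0.021) / 0.0578 ≈ 0.63668.
Attributable cases ≈ PN × (exposed cases) = 0.63668 × 1736 ≈ 1105.27.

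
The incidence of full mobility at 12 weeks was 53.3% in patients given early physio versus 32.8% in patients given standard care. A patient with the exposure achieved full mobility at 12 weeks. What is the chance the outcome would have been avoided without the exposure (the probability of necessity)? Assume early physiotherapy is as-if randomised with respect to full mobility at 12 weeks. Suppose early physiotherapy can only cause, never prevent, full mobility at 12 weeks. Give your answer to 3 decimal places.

PN ≈ 0.385

p₁ = 0.533, p₀ = 0.328.
Under exogeneity and monotonicity, PN = (p₁ − p₀) / p₁.
PN = (0.533 − 0.328) / 0.533 = 0.205 / 0.533 ≈ 0.3846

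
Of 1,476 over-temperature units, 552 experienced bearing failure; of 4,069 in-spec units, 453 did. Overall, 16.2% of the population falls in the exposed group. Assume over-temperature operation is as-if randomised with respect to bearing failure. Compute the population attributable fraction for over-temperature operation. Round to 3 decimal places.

p₁ = P(outcome | exposed) = 552/1476 = 0.37398
p₀ = P(outcome | unexposed) = 453/4069 = 0.11133
Overall risk P(Y=1) = π·p₁ + (1−π)·p₀ = 0.162×0.37398 + 0.838×0.11133 = 0.15388.
Under exogeneity, PAF = [P(Y=1) − p₀] / P(Y=1).
PAF = (0.15388 − 0.11133) / 0.15388 ≈ 0.2765

PAF ≈ 0.277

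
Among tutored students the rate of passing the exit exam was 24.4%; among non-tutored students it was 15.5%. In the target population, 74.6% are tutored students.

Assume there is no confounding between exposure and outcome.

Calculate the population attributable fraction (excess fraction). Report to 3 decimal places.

PAF ≈ 0.300

p₁ = 0.244, p₀ = 0.155.
Overall risk P(Y=1) = π·p₁ + (1−π)·p₀ = 0.746×0.244 + 0.254×0.155 = 0.22139.
Under exogeneity, PAF = [P(Y=1) − p₀] / P(Y=1).
PAF = (0.22139 − 0.155) / 0.22139 ≈ 0.2999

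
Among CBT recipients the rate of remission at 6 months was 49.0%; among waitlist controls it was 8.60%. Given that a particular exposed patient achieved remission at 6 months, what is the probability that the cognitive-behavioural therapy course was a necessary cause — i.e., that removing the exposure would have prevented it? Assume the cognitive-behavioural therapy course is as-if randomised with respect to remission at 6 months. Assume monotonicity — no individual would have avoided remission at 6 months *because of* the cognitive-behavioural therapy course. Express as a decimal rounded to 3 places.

p₁ = 0.49, p₀ = 0.086.
Under exogeneity and monotonicity, PN = (p₁ − p₀) / p₁.
PN = (0.49 − 0.086) / 0.49 = 0.404 / 0.49 ≈ 0.8245

PN ≈ 0.824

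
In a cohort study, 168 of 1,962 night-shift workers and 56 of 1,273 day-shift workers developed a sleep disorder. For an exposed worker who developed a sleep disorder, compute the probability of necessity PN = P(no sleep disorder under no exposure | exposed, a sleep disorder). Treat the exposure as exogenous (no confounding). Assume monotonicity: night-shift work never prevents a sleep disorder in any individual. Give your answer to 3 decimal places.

p₁ = P(outcome | exposed) = 168/1962 = 0.085627
p₀ = P(outcome | unexposed) = 56/1273 = 0.043991
Under exogeneity and monotonicity, PN = (p₁ − p₀) / p₁.
PN = (0.085627 − 0.043991) / 0.085627 = 0.041636 / 0.085627 ≈ 0.4863

PN ≈ 0.486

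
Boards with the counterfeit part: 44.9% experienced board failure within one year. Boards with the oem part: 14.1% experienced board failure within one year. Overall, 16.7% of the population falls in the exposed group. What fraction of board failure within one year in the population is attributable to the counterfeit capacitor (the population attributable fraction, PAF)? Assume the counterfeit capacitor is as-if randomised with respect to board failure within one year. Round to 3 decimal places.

p₁ = 0.449, p₀ = 0.141.
Overall risk P(Y=1) = π·p₁ + (1−π)·p₀ = 0.167×0.449 + 0.833×0.141 = 0.19244.
Under exogeneity, PAF = [P(Y=1) − p₀] / P(Y=1).
PAF = (0.19244 − 0.141) / 0.19244 ≈ 0.2673

PAF ≈ 0.267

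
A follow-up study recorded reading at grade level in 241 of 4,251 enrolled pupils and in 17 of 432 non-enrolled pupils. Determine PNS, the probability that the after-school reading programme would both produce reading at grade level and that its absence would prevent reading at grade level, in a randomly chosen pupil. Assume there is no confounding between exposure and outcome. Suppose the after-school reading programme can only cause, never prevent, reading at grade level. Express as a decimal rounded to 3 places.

PNS ≈ 0.017

p₁ = P(outcome | exposed) = 241/4251 = 0.056693
p₀ = P(outcome | unexposed) = 17/432 = 0.039352
Under exogeneity and monotonicity, PNS = p₁ − p₀.
PNS = 0.056693 − 0.039352 = 0.017341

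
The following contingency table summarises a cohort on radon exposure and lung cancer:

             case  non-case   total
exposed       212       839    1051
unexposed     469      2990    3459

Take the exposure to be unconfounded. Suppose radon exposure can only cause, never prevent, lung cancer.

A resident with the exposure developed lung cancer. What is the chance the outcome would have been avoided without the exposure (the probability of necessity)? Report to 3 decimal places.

PN ≈ 0.328

p₁ = P(outcome | exposed) = 212/1051 = 0.20171
p₀ = P(outcome | unexposed) = 469/3459 = 0.13559
Under exogeneity and monotonicity, PN = (p₁ − p₀) / p₁.
PN = (0.20171 − 0.13559) / 0.20171 = 0.066124 / 0.20171 ≈ 0.3278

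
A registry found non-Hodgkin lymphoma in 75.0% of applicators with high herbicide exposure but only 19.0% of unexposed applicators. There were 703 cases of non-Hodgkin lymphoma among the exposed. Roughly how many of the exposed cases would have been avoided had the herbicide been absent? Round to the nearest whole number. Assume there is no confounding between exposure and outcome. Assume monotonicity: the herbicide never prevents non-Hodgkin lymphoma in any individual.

about 525 cases

p₁ = 0.75, p₀ = 0.19.
PN = (p₁ − p₀)/p₁ = (0.75 − 0.19) / 0.75 ≈ 0.74667.
Attributable cases ≈ PN × (exposed cases) = 0.74667 × 703 ≈ 524.91.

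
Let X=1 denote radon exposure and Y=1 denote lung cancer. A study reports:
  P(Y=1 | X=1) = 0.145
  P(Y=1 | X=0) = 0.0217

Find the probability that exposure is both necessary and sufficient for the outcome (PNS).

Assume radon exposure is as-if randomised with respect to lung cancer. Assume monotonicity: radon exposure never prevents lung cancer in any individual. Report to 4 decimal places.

PNS ≈ 0.1233

Let p₁ = 0.145, p₀ = 0.0217.
Under exogeneity and monotonicity, PNS = p₁ − p₀.
PNS = 0.145 − 0.0217 = 0.1233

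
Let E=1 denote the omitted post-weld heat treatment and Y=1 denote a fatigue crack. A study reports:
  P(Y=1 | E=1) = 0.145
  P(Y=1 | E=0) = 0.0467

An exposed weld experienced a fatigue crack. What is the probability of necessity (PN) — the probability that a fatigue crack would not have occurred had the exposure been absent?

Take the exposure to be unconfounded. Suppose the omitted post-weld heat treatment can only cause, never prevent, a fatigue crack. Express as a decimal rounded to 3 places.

PN ≈ 0.678

Let p₁ = 0.145, p₀ = 0.0467.
Under exogeneity and monotonicity, PN = (p₁ − p₀) / p₁.
PN = (0.145 − 0.0467) / 0.145 = 0.0983 / 0.145 ≈ 0.6779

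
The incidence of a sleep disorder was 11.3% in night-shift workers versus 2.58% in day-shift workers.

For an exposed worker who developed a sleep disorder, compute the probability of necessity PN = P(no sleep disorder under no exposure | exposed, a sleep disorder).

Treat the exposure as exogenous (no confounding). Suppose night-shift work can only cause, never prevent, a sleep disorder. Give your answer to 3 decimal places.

PN ≈ 0.772

p₁ = 0.113, p₀ = 0.0258.
Under exogeneity and monotonicity, PN = (p₁ − p₀) / p₁.
PN = (0.113 − 0.0258) / 0.113 = 0.0872 / 0.113 ≈ 0.7717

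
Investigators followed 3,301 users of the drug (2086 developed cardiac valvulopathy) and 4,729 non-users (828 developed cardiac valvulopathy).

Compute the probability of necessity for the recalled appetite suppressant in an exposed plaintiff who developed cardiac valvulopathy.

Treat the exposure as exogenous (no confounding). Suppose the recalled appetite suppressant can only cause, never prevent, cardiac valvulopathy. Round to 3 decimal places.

PN ≈ 0.723

p₁ = P(outcome | exposed) = 2086/3301 = 0.63193
p₀ = P(outcome | unexposed) = 828/4729 = 0.17509
Under exogeneity and monotonicity, PN = (p₁ − p₀) / p₁.
PN = (0.63193 − 0.17509) / 0.63193 = 0.45684 / 0.63193 ≈ 0.7229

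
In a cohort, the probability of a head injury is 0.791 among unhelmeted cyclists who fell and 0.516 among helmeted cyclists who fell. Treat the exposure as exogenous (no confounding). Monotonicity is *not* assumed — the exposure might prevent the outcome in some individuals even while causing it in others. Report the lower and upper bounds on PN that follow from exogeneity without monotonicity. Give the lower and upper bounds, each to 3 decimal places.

0.348 ≤ PN ≤ 0.612

Let p₁ = 0.791, p₀ = 0.516.
Under exogeneity alone the bounds on PN are max{0,(p₁−p₀)/p₁} ≤ PN ≤ min{1,(1−p₀)/p₁}.
  lower = (p₁ − p₀)/p₁ = 0.275 / 0.791 ≈ 0.3477
  upper = min{1, (1 − p₀)/p₁} = 0.484 / 0.791 ≈ 0.6119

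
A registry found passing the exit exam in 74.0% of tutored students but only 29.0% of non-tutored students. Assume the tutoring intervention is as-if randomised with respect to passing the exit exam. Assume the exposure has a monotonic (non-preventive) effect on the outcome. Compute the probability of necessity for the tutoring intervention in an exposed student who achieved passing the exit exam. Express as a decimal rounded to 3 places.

p₁ = 0.74, p₀ = 0.29.
Under exogeneity and monotonicity, PN = (p₁ − p₀) / p₁.
PN = (0.74 − 0.29) / 0.74 = 0.45 / 0.74 ≈ 0.6081

PN ≈ 0.608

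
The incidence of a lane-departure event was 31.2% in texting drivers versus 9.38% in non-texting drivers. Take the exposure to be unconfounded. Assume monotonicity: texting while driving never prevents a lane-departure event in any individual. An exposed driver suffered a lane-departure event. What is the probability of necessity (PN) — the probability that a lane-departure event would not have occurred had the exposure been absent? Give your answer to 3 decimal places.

p₁ = 0.312, p₀ = 0.0938.
Under exogeneity and monotonicity, PN = (p₁ − p₀) / p₁.
PN = (0.312 − 0.0938) / 0.312 = 0.2182 / 0.312 ≈ 0.6994

PN ≈ 0.699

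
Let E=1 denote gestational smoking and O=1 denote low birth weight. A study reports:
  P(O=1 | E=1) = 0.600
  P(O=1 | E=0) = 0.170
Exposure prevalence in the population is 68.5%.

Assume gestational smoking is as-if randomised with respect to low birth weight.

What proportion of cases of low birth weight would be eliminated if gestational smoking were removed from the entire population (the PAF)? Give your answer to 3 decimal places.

Let p₁ = 0.6, p₀ = 0.17.
Overall risk P(Y=1) = π·p₁ + (1−π)·p₀ = 0.685×0.6 + 0.315×0.17 = 0.46455.
Under exogeneity, PAF = [P(Y=1) − p₀] / P(Y=1).
PAF = (0.46455 − 0.17) / 0.46455 ≈ 0.6341

PAF ≈ 0.634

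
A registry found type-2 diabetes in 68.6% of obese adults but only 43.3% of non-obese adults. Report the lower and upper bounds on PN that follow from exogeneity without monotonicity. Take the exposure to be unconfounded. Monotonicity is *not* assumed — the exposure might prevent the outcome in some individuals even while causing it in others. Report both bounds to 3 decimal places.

p₁ = 0.686, p₀ = 0.433.
Under exogeneity alone the bounds on PN are max{0,(p₁−p₀)/p₁} ≤ PN ≤ min{1,(1−p₀)/p₁}.
  lower = (p₁ − p₀)/p₁ = 0.253 / 0.686 ≈ 0.3688
  upper = min{1, (1 − p₀)/p₁} = 0.567 / 0.686 ≈ 0.8265

0.369 ≤ PN ≤ 0.827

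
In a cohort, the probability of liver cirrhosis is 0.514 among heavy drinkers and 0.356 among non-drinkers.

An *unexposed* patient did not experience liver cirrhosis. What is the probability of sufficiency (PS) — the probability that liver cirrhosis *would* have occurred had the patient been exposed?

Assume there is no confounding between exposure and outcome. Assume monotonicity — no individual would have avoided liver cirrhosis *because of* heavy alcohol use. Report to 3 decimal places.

Let p₁ = 0.514, p₀ = 0.356.
Under exogeneity and monotonicity, PS = (p₁ − p₀) / (1 − p₀).
PS = (0.514 − 0.356) / (1 − 0.356) = 0.158 / 0.644 ≈ 0.2453

PS ≈ 0.245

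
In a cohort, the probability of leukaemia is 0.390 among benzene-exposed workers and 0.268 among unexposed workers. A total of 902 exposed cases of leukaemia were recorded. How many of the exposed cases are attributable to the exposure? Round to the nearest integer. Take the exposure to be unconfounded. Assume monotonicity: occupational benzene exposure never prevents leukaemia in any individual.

Let p₁ = 0.39, p₀ = 0.268.
PN = (p₁ − p₀)/p₁ = (0.39 − 0.268) / 0.39 ≈ 0.31282.
Attributable cases ≈ PN × (exposed cases) = 0.31282 × 902 ≈ 282.16.

about 282 cases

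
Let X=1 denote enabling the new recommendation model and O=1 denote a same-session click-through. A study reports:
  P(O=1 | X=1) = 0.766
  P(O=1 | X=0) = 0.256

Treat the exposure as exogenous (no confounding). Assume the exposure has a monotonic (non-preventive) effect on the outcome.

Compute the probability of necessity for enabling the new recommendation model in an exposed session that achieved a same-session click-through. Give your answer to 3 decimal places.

PN ≈ 0.666

Let p₁ = 0.766, p₀ = 0.256.
Under exogeneity and monotonicity, PN = (p₁ − p₀) / p₁.
PN = (0.766 − 0.256) / 0.766 = 0.51 / 0.766 ≈ 0.6658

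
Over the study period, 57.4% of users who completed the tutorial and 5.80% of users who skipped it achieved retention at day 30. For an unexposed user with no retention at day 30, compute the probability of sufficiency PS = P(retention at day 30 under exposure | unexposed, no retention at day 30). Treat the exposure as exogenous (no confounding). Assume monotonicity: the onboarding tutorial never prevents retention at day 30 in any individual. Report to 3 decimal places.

p₁ = 0.574, p₀ = 0.058.
Under exogeneity and monotonicity, PS = (p₁ − p₀) / (1 − p₀).
PS = (0.574 − 0.058) / (1 − 0.058) = 0.516 / 0.942 ≈ 0.5478

PS ≈ 0.548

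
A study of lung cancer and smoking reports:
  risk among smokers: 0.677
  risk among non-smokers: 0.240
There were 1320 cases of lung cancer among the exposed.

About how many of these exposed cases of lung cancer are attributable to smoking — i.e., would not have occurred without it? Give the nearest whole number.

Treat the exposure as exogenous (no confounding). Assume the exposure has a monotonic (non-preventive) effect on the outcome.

about 852 cases

Let p₁ = 0.677, p₀ = 0.24.
PN = (p₁ − p₀)/p₁ = (0.677 − 0.24) / 0.677 ≈ 0.64549.
Attributable cases ≈ PN × (exposed cases) = 0.64549 × 1320 ≈ 852.05.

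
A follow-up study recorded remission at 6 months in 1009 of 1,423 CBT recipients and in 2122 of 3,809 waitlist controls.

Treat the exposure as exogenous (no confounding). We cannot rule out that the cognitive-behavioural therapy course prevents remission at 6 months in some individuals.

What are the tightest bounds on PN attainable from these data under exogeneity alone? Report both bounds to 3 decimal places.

0.214 ≤ PN ≤ 0.625

p₁ = P(outcome | exposed) = 1009/1423 = 0.70907
p₀ = P(outcome | unexposed) = 2122/3809 = 0.5571
Under exogeneity alone the bounds on PN are max{0,(p₁−p₀)/p₁} ≤ PN ≤ min{1,(1−p₀)/p₁}.
  lower = (p₁ − p₀)/p₁ = 0.15196 / 0.70907 ≈ 0.2143
  upper = min{1, (1 − p₀)/p₁} = 0.4429 / 0.70907 ≈ 0.6246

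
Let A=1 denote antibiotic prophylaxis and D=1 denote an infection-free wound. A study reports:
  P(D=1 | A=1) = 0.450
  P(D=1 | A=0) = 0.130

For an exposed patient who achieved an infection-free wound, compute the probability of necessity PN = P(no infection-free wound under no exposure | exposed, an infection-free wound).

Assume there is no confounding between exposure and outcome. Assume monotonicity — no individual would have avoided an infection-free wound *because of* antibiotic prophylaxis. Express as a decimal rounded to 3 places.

PN ≈ 0.711

Let p₁ = 0.45, p₀ = 0.13.
Under exogeneity and monotonicity, PN = (p₁ − p₀) / p₁.
PN = (0.45 − 0.13) / 0.45 = 0.32 / 0.45 ≈ 0.7111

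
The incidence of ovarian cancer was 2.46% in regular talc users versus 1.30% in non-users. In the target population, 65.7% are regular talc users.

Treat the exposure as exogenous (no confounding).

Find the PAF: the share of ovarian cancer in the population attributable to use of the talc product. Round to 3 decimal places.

p₁ = 0.0246, p₀ = 0.013.
Overall risk P(Y=1) = π·p₁ + (1−π)·p₀ = 0.657×0.0246 + 0.343×0.013 = 0.020621.
Under exogeneity, PAF = [P(Y=1) − p₀] / P(Y=1).
PAF = (0.020621 − 0.013) / 0.020621 ≈ 0.3696

PAF ≈ 0.370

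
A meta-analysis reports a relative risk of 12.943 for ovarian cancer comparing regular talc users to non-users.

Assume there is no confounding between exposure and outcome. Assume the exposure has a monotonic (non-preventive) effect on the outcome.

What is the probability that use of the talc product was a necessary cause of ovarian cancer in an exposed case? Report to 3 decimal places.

PN ≈ 0.923

Under exogeneity and monotonicity, PN = (RR − 1) / RR = 1 − 1/RR.
PN = (12.943 − 1) / 12.943 = 11.94 / 12.943 ≈ 0.9227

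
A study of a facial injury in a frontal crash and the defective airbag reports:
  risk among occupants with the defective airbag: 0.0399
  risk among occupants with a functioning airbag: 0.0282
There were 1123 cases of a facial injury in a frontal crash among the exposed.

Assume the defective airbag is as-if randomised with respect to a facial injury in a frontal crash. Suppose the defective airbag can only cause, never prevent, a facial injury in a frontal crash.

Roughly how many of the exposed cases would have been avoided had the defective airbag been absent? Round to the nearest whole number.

Let p₁ = 0.0399, p₀ = 0.0282.
PN = (p₁ − p₀)/p₁ = (0.0399 − 0.0282) / 0.0399 ≈ 0.29323.
Attributable cases ≈ PN × (exposed cases) = 0.29323 × 1123 ≈ 329.30.

about 329 cases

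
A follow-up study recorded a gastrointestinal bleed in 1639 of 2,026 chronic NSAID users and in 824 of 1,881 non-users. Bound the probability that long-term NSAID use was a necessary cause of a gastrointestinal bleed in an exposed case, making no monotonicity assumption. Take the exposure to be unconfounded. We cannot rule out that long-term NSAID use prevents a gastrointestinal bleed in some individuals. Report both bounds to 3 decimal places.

0.458 ≤ PN ≤ 0.695

p₁ = P(outcome | exposed) = 1639/2026 = 0.80898
p₀ = P(outcome | unexposed) = 824/1881 = 0.43806
Under exogeneity alone the bounds on PN are max{0,(p₁−p₀)/p₁} ≤ PN ≤ min{1,(1−p₀)/p₁}.
  lower = (p₁ − p₀)/p₁ = 0.37092 / 0.80898 ≈ 0.4585
  upper = min{1, (1 − p₀)/p₁} = 0.56194 / 0.80898 ≈ 0.6946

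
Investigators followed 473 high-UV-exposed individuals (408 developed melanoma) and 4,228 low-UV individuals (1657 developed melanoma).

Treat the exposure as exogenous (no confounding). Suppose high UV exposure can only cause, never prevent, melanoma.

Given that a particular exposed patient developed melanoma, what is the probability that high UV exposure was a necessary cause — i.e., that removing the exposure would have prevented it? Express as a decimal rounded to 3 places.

PN ≈ 0.546

p₁ = P(outcome | exposed) = 408/473 = 0.86258
p₀ = P(outcome | unexposed) = 1657/4228 = 0.39191
Under exogeneity and monotonicity, PN = (p₁ − p₀) / p₁.
PN = (0.86258 − 0.39191) / 0.86258 = 0.47067 / 0.86258 ≈ 0.5457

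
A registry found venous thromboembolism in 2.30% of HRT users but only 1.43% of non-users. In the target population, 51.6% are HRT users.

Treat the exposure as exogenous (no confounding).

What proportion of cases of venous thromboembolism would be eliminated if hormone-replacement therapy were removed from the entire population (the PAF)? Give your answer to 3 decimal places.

PAF ≈ 0.239

p₁ = 0.023, p₀ = 0.0143.
Overall risk P(Y=1) = π·p₁ + (1−π)·p₀ = 0.516×0.023 + 0.484×0.0143 = 0.018789.
Under exogeneity, PAF = [P(Y=1) − p₀] / P(Y=1).
PAF = (0.018789 − 0.0143) / 0.018789 ≈ 0.2389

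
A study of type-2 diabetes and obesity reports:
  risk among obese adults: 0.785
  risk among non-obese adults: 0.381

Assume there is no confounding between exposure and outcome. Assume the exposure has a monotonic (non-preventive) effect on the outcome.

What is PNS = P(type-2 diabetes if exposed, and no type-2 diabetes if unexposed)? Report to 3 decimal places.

PNS ≈ 0.404

Let p₁ = 0.785, p₀ = 0.381.
Under exogeneity and monotonicity, PNS = p₁ − p₀.
PNS = 0.785 − 0.381 = 0.404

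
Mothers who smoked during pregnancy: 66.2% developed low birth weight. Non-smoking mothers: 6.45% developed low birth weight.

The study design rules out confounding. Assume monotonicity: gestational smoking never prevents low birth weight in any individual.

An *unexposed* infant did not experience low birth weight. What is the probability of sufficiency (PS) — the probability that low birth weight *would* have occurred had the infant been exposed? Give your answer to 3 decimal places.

PS ≈ 0.639

p₁ = 0.662, p₀ = 0.0645.
Under exogeneity and monotonicity, PS = (p₁ − p₀) / (1 − p₀).
PS = (0.662 − 0.0645) / (1 − 0.0645) = 0.5975 / 0.9355 ≈ 0.6387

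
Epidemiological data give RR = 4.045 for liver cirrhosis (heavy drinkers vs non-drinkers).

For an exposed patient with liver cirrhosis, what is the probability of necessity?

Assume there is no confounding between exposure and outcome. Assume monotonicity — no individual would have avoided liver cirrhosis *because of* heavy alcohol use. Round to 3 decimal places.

Under exogeneity and monotonicity, PN = (RR − 1) / RR = 1 − 1/RR.
PN = (4.045 − 1) / 4.045 = 3.045 / 4.045 ≈ 0.7528

PN ≈ 0.753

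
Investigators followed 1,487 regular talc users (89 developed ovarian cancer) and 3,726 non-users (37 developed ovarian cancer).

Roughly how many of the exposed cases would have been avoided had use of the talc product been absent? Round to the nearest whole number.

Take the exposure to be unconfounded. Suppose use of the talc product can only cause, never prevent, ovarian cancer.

p₁ = P(outcome | exposed) = 89/1487 = 0.059852
p₀ = P(outcome | unexposed) = 37/3726 = 0.0099302
PN = (p₁ − p₀)/p₁ = (0.059852 − 0.0099302) / 0.059852 ≈ 0.83409.
Attributable cases ≈ PN × (exposed cases) = 0.83409 × 89 ≈ 74.23.

about 74 cases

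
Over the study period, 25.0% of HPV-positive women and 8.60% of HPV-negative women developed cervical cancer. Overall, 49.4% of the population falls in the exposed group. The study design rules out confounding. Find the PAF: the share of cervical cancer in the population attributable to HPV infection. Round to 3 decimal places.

p₁ = 0.25, p₀ = 0.086.
Overall risk P(Y=1) = π·p₁ + (1−π)·p₀ = 0.494×0.25 + 0.506×0.086 = 0.16702.
Under exogeneity, PAF = [P(Y=1) − p₀] / P(Y=1).
PAF = (0.16702 − 0.086) / 0.16702 ≈ 0.4851

PAF ≈ 0.485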